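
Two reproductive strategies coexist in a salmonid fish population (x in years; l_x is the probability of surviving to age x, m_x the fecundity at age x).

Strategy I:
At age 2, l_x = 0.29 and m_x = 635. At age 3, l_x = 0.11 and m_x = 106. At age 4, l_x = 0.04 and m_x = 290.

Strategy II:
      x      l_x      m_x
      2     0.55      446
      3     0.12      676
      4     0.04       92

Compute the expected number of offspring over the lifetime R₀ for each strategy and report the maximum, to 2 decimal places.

330.10

Strategy I: R₀ = 0.29×635 + 0.11×106 + 0.04×290 = 207.4100
Strategy II: R₀ = 0.55×446 + 0.12×676 + 0.04×92 = 330.1000
Highest R₀: strategy II with 330.1000.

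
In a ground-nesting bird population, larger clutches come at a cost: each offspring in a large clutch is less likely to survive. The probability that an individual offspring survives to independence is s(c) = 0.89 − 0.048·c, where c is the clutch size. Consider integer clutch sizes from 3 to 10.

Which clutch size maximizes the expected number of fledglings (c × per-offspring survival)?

9

Expected fledglings = c × s(c):
  c=3: 3 × 0.746 = 2.238
  c=4: 4 × 0.698 = 2.792
  c=5: 5 × 0.650 = 3.250
  c=6: 6 × 0.602 = 3.612
  c=7: 7 × 0.554 = 3.878
  c=8: 8 × 0.506 = 4.048
  c=9: 9 × 0.458 = 4.122
  c=10: 10 × 0.410 = 4.100
Maximum at c = 9 (4.122 fledglings).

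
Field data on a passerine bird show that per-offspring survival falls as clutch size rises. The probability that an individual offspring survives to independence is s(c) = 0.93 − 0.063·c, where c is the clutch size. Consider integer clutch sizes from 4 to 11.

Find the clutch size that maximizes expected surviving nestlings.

7

Expected surviving nestlings = c × s(c):
  c=4: 4 × 0.678 = 2.712
  c=5: 5 × 0.615 = 3.075
  c=6: 6 × 0.552 = 3.312
  c=7: 7 × 0.489 = 3.423
  c=8: 8 × 0.426 = 3.408
  c=9: 9 × 0.363 = 3.267
  c=10: 10 × 0.300 = 3.000
  c=11: 11 × 0.237 = 2.607
Maximum at c = 7 (3.423 surviving nestlings).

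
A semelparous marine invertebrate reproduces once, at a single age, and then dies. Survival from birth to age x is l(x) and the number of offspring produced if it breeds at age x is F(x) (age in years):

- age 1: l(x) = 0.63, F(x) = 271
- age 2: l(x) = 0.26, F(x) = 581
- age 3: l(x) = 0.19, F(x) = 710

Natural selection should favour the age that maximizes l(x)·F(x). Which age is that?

Expected offspring if breeding at age x = l(x) × F(x):
  age 1: 0.63 × 271 = 170.730
  age 2: 0.26 × 581 = 151.060
  age 3: 0.19 × 710 = 134.900
Maximum at age 1 (170.730).

1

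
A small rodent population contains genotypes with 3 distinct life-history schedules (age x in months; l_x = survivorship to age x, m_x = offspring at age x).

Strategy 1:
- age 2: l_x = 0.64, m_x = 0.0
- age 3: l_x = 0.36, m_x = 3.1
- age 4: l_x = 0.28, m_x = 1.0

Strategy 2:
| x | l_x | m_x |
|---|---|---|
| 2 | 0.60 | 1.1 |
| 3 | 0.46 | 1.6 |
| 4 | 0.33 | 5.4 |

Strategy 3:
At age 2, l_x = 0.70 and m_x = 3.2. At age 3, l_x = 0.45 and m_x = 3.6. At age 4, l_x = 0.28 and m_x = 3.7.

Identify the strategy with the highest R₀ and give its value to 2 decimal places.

4.90

Strategy 1: R₀ = 0.64×0.0 + 0.36×3.1 + 0.28×1.0 = 1.3960
Strategy 2: R₀ = 0.60×1.1 + 0.46×1.6 + 0.33×5.4 = 3.1780
Strategy 3: R₀ = 0.70×3.2 + 0.45×3.6 + 0.28×3.7 = 4.8960
Highest R₀: strategy 3 with 4.8960.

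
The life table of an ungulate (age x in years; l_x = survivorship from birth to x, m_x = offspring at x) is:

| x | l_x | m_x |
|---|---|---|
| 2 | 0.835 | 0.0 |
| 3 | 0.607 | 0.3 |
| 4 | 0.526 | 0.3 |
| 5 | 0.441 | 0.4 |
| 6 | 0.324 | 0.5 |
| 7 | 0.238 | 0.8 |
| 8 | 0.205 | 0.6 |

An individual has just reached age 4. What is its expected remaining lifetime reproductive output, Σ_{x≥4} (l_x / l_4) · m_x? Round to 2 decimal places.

l_4 = 0.526. Conditional survival from age 4 to x is l_x / l_4.
  x=4: (0.526/0.526) × 0.3 = 0.3000
  x=5: (0.441/0.526) × 0.4 = 0.3354
  x=6: (0.324/0.526) × 0.5 = 0.3080
  x=7: (0.238/0.526) × 0.8 = 0.3620
  x=8: (0.205/0.526) × 0.6 = 0.2338
Sum = 0.3000 + 0.3354 + 0.3080 + 0.3620 + 0.2338 = 1.5392

1.54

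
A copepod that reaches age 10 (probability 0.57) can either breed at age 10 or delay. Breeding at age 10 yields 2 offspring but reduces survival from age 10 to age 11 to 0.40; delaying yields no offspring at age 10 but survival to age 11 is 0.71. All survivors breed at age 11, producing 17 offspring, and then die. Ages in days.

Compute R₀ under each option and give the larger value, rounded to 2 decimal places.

breed at age 10: R₀ = 0.57 × (2 + 0.40 × 17) = 0.57 × 8.8000 = 5.0160
delay to age 11: R₀ = 0.57 × (0.71 × 17) = 0.57 × 12.0700 = 6.8799
Higher: delay to age 11 (6.8799).

6.88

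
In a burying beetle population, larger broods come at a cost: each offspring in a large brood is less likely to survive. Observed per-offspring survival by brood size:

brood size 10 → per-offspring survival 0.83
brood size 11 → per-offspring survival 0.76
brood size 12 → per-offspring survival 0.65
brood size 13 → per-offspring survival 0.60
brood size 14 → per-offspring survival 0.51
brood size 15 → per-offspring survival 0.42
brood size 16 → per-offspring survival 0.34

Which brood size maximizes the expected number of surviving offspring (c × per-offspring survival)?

Expected surviving offspring = c × s(c):
  c=10: 10 × 0.83 = 8.300
  c=11: 11 × 0.76 = 8.360
  c=12: 12 × 0.65 = 7.800
  c=13: 13 × 0.60 = 7.800
  c=14: 14 × 0.51 = 7.140
  c=15: 15 × 0.42 = 6.300
  c=16: 16 × 0.34 = 5.440
Maximum at c = 11 (8.360 surviving offspring).

11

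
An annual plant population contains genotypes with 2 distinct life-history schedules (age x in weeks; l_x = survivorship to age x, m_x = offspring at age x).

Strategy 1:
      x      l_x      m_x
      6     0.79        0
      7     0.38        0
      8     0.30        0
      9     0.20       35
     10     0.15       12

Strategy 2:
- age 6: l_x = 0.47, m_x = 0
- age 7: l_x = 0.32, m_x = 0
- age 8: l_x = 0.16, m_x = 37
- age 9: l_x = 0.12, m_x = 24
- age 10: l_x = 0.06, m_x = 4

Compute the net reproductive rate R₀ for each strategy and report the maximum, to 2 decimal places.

9.04

Strategy 1: R₀ = 0.79×0 + 0.38×0 + 0.30×0 + 0.20×35 + 0.15×12 = 8.8000
Strategy 2: R₀ = 0.47×0 + 0.32×0 + 0.16×37 + 0.12×24 + 0.06×4 = 9.0400
Highest R₀: strategy 2 with 9.0400.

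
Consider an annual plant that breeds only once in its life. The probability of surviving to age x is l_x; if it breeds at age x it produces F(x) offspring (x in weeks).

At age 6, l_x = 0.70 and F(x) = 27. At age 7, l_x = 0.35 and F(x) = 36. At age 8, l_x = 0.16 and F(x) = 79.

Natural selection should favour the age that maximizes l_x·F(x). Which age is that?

Expected offspring if breeding at age x = l_x × F(x):
  age 6: 0.70 × 27 = 18.900
  age 7: 0.35 × 36 = 12.600
  age 8: 0.16 × 79 = 12.640
Maximum at age 6 (18.900).

6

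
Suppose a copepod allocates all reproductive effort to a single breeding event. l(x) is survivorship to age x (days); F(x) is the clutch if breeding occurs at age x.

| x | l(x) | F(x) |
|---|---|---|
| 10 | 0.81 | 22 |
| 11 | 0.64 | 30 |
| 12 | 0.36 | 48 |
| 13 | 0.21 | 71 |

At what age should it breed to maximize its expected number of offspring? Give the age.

11

Expected offspring if breeding at age x = l(x) × F(x):
  age 10: 0.81 × 22 = 17.820
  age 11: 0.64 × 30 = 19.200
  age 12: 0.36 × 48 = 17.280
  age 13: 0.21 × 71 = 14.910
Maximum at age 11 (19.200).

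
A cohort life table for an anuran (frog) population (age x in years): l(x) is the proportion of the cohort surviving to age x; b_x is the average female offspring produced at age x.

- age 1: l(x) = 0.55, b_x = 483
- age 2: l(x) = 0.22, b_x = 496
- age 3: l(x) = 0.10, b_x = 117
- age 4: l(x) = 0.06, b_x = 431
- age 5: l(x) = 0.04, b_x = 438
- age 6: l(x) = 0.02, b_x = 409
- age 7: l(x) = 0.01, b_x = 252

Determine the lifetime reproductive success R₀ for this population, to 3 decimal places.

R₀ = Σ l(x) b_x:
  age 1: 0.55 × 483 = 265.6500
  age 2: 0.22 × 496 = 109.1200
  age 3: 0.10 × 117 = 11.7000
  age 4: 0.06 × 431 = 25.8600
  age 5: 0.04 × 438 = 17.5200
  age 6: 0.02 × 409 = 8.1800
  age 7: 0.01 × 252 = 2.5200
R₀ = 265.6500 + 109.1200 + 11.7000 + 25.8600 + 17.5200 + 8.1800 + 2.5200 = 440.5500

440.550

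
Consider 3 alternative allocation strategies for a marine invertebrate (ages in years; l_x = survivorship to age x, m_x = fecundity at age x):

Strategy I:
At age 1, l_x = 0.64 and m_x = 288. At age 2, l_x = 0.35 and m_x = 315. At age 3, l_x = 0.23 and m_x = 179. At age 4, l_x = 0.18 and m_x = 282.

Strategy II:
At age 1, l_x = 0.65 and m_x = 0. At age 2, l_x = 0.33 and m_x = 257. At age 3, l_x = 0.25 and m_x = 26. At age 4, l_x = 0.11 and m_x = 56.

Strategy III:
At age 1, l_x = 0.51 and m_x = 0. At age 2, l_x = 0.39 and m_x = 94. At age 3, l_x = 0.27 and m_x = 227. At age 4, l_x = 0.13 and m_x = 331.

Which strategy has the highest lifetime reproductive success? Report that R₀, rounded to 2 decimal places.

Strategy I: R₀ = 0.64×288 + 0.35×315 + 0.23×179 + 0.18×282 = 386.5000
Strategy II: R₀ = 0.65×0 + 0.33×257 + 0.25×26 + 0.11×56 = 97.4700
Strategy III: R₀ = 0.51×0 + 0.39×94 + 0.27×227 + 0.13×331 = 140.9800
Highest R₀: strategy I with 386.5000.

386.50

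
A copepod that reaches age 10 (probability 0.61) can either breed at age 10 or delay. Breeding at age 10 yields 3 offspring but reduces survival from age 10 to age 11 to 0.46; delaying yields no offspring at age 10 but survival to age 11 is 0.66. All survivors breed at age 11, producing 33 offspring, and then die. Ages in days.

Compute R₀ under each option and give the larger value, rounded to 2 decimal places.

breed at age 10: R₀ = 0.61 × (3 + 0.46 × 33) = 0.61 × 18.1800 = 11.0898
delay to age 11: R₀ = 0.61 × (0.66 × 33) = 0.61 × 21.7800 = 13.2858
Higher: delay to age 11 (13.2858).

13.29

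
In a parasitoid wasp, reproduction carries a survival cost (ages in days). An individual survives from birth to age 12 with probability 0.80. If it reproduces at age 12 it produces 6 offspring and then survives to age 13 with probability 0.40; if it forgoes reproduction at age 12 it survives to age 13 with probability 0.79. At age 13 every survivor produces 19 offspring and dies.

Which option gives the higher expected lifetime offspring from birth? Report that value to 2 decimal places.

12.01

breed at age 12: R₀ = 0.80 × (6 + 0.40 × 19) = 0.80 × 13.6000 = 10.8800
delay to age 13: R₀ = 0.80 × (0.79 × 19) = 0.80 × 15.0100 = 12.0080
Higher: delay to age 13 (12.0080).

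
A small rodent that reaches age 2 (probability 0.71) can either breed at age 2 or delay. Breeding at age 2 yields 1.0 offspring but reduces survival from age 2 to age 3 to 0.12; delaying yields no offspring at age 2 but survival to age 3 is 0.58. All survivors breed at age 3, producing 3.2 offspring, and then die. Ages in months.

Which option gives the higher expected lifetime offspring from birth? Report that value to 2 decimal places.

breed at age 2: R₀ = 0.71 × (1.0 + 0.12 × 3.2) = 0.71 × 1.3840 = 0.9826
delay to age 3: R₀ = 0.71 × (0.58 × 3.2) = 0.71 × 1.8560 = 1.3178
Higher: delay to age 3 (1.3178).

1.32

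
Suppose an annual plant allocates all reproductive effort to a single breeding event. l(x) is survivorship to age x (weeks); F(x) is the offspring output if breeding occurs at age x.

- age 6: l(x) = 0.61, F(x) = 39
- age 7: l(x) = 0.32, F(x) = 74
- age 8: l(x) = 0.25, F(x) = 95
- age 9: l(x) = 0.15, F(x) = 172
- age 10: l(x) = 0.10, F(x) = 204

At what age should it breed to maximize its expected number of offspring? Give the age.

Expected offspring if breeding at age x = l(x) × F(x):
  age 6: 0.61 × 39 = 23.790
  age 7: 0.32 × 74 = 23.680
  age 8: 0.25 × 95 = 23.750
  age 9: 0.15 × 172 = 25.800
  age 10: 0.10 × 204 = 20.400
Maximum at age 9 (25.800).

9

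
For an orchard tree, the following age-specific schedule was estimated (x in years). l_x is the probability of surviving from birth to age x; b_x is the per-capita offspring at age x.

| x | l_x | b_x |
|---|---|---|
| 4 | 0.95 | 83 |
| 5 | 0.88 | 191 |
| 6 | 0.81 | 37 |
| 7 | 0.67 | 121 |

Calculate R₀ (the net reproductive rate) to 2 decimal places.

R₀ = Σ l_x b_x:
  age 4: 0.95 × 83 = 78.8500
  age 5: 0.88 × 191 = 168.0800
  age 6: 0.81 × 37 = 29.9700
  age 7: 0.67 × 121 = 81.0700
R₀ = 78.8500 + 168.0800 + 29.9700 + 81.0700 = 357.9700

357.97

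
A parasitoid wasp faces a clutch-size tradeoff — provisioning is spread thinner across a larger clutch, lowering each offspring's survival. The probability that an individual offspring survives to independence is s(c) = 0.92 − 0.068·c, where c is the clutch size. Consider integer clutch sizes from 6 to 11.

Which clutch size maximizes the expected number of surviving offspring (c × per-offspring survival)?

Expected surviving offspring = c × s(c):
  c=6: 6 × 0.512 = 3.072
  c=7: 7 × 0.444 = 3.108
  c=8: 8 × 0.376 = 3.008
  c=9: 9 × 0.308 = 2.772
  c=10: 10 × 0.240 = 2.400
  c=11: 11 × 0.172 = 1.892
Maximum at c = 7 (3.108 surviving offspring).

7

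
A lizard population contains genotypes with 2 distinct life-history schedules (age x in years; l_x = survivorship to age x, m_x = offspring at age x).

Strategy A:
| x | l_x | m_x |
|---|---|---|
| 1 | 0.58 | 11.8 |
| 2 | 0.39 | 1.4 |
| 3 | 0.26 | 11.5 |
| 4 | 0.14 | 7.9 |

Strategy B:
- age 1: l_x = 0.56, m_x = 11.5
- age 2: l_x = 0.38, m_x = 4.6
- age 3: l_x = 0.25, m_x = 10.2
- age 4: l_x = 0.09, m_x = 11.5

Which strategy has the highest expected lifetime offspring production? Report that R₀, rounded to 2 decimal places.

11.77

Strategy A: R₀ = 0.58×11.8 + 0.39×1.4 + 0.26×11.5 + 0.14×7.9 = 11.4860
Strategy B: R₀ = 0.56×11.5 + 0.38×4.6 + 0.25×10.2 + 0.09×11.5 = 11.7730
Highest R₀: strategy B with 11.7730.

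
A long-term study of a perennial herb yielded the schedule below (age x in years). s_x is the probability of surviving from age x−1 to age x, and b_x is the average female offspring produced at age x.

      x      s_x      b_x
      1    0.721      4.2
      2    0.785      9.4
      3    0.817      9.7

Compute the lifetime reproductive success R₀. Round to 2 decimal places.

12.83

Survivorship from birth: l_x = s_1·s_2·…·s_x.
  l_1 = 0.72100
  l_2 = 0.56598
  l_3 = 0.46241
R₀ = Σ l_x b_x:
  age 1: 0.72100 × 4.2 = 3.0282
  age 2: 0.56598 × 9.4 = 5.3202
  age 3: 0.46241 × 9.7 = 4.4854
R₀ = 3.0282 + 5.3202 + 4.4854 = 12.8338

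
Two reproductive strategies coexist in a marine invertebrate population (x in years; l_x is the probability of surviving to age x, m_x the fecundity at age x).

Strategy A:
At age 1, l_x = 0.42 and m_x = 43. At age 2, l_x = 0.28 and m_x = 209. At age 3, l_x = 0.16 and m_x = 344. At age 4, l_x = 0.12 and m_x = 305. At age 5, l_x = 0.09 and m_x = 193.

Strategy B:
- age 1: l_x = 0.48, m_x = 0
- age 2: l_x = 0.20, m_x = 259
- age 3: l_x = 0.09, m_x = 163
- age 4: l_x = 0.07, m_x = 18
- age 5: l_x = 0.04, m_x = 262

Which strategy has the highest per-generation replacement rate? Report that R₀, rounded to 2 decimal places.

185.59

Strategy A: R₀ = 0.42×43 + 0.28×209 + 0.16×344 + 0.12×305 + 0.09×193 = 185.5900
Strategy B: R₀ = 0.48×0 + 0.20×259 + 0.09×163 + 0.07×18 + 0.04×262 = 78.2100
Highest R₀: strategy A with 185.5900.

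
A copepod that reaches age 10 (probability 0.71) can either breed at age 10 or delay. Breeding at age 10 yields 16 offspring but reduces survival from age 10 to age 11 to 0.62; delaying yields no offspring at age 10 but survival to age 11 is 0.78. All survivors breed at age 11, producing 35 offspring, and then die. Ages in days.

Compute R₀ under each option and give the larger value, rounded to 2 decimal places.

breed at age 10: R₀ = 0.71 × (16 + 0.62 × 35) = 0.71 × 37.7000 = 26.7670
delay to age 11: R₀ = 0.71 × (0.78 × 35) = 0.71 × 27.3000 = 19.3830
Higher: breed at age 10 (26.7670).

26.77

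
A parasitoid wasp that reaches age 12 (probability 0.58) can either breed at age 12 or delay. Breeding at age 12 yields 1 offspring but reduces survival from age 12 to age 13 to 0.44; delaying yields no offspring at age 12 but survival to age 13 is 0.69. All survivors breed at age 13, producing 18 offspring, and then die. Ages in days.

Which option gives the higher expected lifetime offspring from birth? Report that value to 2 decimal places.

7.20

breed at age 12: R₀ = 0.58 × (1 + 0.44 × 18) = 0.58 × 8.9200 = 5.1736
delay to age 13: R₀ = 0.58 × (0.69 × 18) = 0.58 × 12.4200 = 7.2036
Higher: delay to age 13 (7.2036).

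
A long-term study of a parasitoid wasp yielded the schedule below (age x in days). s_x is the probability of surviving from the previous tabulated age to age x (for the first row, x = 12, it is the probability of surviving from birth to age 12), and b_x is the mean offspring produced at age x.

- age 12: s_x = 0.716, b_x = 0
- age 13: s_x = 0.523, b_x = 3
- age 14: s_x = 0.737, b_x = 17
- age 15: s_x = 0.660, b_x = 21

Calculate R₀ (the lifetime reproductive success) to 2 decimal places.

9.64

Survivorship from birth: l_x = s_12·s_13·…·s_x.
  l_12 = 0.71600
  l_13 = 0.37447
  l_14 = 0.27598
  l_15 = 0.18215
R₀ = Σ l_x b_x:
  age 12: 0.71600 × 0 = 0.0000
  age 13: 0.37447 × 3 = 1.1234
  age 14: 0.27598 × 17 = 4.6917
  age 15: 0.18215 × 21 = 3.8252
R₀ = 0.0000 + 1.1234 + 4.6917 + 3.8252 = 9.6402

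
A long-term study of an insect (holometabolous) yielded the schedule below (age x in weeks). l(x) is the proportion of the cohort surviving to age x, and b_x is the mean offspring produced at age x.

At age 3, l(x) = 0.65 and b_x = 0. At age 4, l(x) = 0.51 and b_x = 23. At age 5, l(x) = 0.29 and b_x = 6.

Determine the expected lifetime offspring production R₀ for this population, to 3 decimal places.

13.470

R₀ = Σ l(x) b_x:
  age 3: 0.65 × 0 = 0.0000
  age 4: 0.51 × 23 = 11.7300
  age 5: 0.29 × 6 = 1.7400
R₀ = 0.0000 + 11.7300 + 1.7400 = 13.4700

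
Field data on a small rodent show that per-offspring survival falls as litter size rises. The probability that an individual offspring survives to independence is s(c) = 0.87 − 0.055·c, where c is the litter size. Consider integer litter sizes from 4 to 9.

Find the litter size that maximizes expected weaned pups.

Expected weaned pups = c × s(c):
  c=4: 4 × 0.650 = 2.600
  c=5: 5 × 0.595 = 2.975
  c=6: 6 × 0.540 = 3.240
  c=7: 7 × 0.485 = 3.395
  c=8: 8 × 0.430 = 3.440
  c=9: 9 × 0.375 = 3.375
Maximum at c = 8 (3.440 weaned pups).

8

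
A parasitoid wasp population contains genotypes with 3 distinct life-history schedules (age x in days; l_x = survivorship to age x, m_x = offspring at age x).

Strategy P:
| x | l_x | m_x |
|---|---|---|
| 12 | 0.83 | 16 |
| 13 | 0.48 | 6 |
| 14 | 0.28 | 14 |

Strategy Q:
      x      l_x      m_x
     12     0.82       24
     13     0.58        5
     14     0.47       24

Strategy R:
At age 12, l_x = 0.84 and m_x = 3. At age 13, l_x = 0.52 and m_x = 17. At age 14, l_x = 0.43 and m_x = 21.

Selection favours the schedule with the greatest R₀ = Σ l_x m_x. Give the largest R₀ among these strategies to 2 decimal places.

33.86

Strategy P: R₀ = 0.83×16 + 0.48×6 + 0.28×14 = 20.0800
Strategy Q: R₀ = 0.82×24 + 0.58×5 + 0.47×24 = 33.8600
Strategy R: R₀ = 0.84×3 + 0.52×17 + 0.43×21 = 20.3900
Highest R₀: strategy Q with 33.8600.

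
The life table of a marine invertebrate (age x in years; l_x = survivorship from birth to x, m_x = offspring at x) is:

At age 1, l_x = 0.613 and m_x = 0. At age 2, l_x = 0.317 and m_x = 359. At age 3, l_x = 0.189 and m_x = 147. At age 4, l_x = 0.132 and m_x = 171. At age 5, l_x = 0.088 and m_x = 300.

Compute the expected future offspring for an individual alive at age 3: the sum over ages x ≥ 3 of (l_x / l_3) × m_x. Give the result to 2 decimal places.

406.11

l_3 = 0.189. Conditional survival from age 3 to x is l_x / l_3.
  x=3: (0.189/0.189) × 147 = 147.0000
  x=4: (0.132/0.189) × 171 = 119.4286
  x=5: (0.088/0.189) × 300 = 139.6825
Sum = 147.0000 + 119.4286 + 139.6825 = 406.1111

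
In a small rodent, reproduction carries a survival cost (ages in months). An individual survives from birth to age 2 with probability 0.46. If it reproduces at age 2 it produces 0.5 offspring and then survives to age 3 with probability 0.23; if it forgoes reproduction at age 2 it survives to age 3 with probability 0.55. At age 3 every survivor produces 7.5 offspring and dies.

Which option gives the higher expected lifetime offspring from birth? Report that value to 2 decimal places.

1.90

breed at age 2: R₀ = 0.46 × (0.5 + 0.23 × 7.5) = 0.46 × 2.2250 = 1.0235
delay to age 3: R₀ = 0.46 × (0.55 × 7.5) = 0.46 × 4.1250 = 1.8975
Higher: delay to age 3 (1.8975).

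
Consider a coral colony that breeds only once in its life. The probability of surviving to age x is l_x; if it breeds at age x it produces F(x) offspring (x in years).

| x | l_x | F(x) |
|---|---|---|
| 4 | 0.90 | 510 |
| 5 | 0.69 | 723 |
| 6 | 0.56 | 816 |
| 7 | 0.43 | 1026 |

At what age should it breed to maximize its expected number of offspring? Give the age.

5

Expected offspring if breeding at age x = l_x × F(x):
  age 4: 0.90 × 510 = 459.000
  age 5: 0.69 × 723 = 498.870
  age 6: 0.56 × 816 = 456.960
  age 7: 0.43 × 1026 = 441.180
Maximum at age 5 (498.870).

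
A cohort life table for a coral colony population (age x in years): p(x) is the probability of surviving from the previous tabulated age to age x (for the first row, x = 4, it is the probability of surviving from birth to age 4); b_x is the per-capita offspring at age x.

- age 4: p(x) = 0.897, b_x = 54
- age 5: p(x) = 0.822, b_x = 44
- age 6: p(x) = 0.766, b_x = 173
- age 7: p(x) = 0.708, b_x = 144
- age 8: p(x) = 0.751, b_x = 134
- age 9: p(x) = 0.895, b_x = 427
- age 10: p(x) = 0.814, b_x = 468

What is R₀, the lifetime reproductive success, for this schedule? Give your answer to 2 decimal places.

493.57

Survivorship from birth: l_x = p_4·p_5·…·p_x.
  l_4 = 0.89700
  l_5 = 0.73733
  l_6 = 0.56480
  l_7 = 0.39988
  l_8 = 0.30031
  l_9 = 0.26878
  l_10 = 0.21878
R₀ = Σ l_x b_x:
  age 4: 0.89700 × 54 = 48.4380
  age 5: 0.73733 × 44 = 32.4425
  age 6: 0.56480 × 173 = 97.7104
  age 7: 0.39988 × 144 = 57.5827
  age 8: 0.30031 × 134 = 40.2415
  age 9: 0.26878 × 427 = 114.7691
  age 10: 0.21878 × 468 = 102.3890
R₀ = 48.4380 + 32.4425 + 97.7104 + 57.5827 + 40.2415 + 114.7691 + 102.3890 = 493.5733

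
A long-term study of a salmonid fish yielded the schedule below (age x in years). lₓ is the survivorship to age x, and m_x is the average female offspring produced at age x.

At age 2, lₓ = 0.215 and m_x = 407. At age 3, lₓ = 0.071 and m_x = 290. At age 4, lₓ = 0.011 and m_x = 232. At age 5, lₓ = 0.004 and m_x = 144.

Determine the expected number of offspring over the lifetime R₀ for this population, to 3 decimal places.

R₀ = Σ lₓ m_x:
  age 2: 0.215 × 407 = 87.5050
  age 3: 0.071 × 290 = 20.5900
  age 4: 0.011 × 232 = 2.5520
  age 5: 0.004 × 144 = 0.5760
R₀ = 87.5050 + 20.5900 + 2.5520 + 0.5760 = 111.2230

111.223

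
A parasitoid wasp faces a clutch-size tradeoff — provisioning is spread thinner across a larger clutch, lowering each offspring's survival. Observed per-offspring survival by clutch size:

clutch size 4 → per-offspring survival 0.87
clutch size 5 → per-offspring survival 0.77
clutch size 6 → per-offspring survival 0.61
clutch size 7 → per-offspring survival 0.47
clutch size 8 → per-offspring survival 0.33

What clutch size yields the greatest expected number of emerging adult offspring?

5

Expected emerging adult offspring = c × s(c):
  c=4: 4 × 0.87 = 3.480
  c=5: 5 × 0.77 = 3.850
  c=6: 6 × 0.61 = 3.660
  c=7: 7 × 0.47 = 3.290
  c=8: 8 × 0.33 = 2.640
Maximum at c = 5 (3.850 emerging adult offspring).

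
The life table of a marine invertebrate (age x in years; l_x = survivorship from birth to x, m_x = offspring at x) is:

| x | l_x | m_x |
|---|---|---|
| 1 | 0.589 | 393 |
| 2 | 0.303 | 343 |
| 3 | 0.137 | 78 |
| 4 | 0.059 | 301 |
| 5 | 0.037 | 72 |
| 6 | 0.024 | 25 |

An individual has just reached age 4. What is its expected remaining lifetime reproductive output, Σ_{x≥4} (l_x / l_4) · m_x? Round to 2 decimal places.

l_4 = 0.059. Conditional survival from age 4 to x is l_x / l_4.
  x=4: (0.059/0.059) × 301 = 301.0000
  x=5: (0.037/0.059) × 72 = 45.1525
  x=6: (0.024/0.059) × 25 = 10.1695
Sum = 301.0000 + 45.1525 + 10.1695 = 356.3220

356.32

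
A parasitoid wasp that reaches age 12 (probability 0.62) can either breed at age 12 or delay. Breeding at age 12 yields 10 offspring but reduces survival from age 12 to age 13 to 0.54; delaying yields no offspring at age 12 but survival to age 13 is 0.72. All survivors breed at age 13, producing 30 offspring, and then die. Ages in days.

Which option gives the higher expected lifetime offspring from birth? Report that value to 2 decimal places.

breed at age 12: R₀ = 0.62 × (10 + 0.54 × 30) = 0.62 × 26.2000 = 16.2440
delay to age 13: R₀ = 0.62 × (0.72 × 30) = 0.62 × 21.6000 = 13.3920
Higher: breed at age 12 (16.2440).

16.24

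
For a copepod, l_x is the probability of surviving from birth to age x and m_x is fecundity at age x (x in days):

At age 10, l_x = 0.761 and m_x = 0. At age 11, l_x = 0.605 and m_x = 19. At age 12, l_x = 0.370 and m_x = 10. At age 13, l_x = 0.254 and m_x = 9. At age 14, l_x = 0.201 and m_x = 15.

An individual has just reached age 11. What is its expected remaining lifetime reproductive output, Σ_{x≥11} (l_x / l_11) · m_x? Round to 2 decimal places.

33.88

l_11 = 0.605. Conditional survival from age 11 to x is l_x / l_11.
  x=11: (0.605/0.605) × 19 = 19.0000
  x=12: (0.370/0.605) × 10 = 6.1157
  x=13: (0.254/0.605) × 9 = 3.7785
  x=14: (0.201/0.605) × 15 = 4.9835
Sum = 19.0000 + 6.1157 + 3.7785 + 4.9835 = 33.8777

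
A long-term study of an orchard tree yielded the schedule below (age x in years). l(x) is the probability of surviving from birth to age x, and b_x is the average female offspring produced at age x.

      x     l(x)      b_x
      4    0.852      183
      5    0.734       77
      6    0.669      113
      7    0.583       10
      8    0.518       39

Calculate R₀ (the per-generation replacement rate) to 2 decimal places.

R₀ = Σ l(x) b_x:
  age 4: 0.852 × 183 = 155.9160
  age 5: 0.734 × 77 = 56.5180
  age 6: 0.669 × 113 = 75.5970
  age 7: 0.583 × 10 = 5.8300
  age 8: 0.518 × 39 = 20.2020
R₀ = 155.9160 + 56.5180 + 75.5970 + 5.8300 + 20.2020 = 314.0630

314.06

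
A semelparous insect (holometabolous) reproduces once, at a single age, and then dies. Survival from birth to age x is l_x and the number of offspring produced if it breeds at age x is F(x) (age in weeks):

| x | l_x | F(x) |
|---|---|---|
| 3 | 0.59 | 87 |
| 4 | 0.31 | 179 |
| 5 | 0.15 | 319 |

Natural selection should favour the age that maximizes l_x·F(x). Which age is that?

4

Expected offspring if breeding at age x = l_x × F(x):
  age 3: 0.59 × 87 = 51.330
  age 4: 0.31 × 179 = 55.490
  age 5: 0.15 × 319 = 47.850
Maximum at age 4 (55.490).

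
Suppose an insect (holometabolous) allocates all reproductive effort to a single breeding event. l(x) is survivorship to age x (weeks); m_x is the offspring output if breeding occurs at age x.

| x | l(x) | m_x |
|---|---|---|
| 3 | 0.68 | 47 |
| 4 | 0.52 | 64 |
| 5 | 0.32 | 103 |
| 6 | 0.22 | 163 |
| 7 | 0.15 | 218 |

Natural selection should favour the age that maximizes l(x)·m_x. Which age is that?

Expected offspring if breeding at age x = l(x) × m_x:
  age 3: 0.68 × 47 = 31.960
  age 4: 0.52 × 64 = 33.280
  age 5: 0.32 × 103 = 32.960
  age 6: 0.22 × 163 = 35.860
  age 7: 0.15 × 218 = 32.700
Maximum at age 6 (35.860).

6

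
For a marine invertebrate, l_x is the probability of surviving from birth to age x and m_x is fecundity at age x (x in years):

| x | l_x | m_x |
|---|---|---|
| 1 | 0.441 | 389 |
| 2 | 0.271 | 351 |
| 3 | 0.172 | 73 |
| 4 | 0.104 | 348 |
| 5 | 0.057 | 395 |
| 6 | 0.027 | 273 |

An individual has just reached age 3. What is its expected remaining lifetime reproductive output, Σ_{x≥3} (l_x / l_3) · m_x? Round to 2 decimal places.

l_3 = 0.172. Conditional survival from age 3 to x is l_x / l_3.
  x=3: (0.172/0.172) × 73 = 73.0000
  x=4: (0.104/0.172) × 348 = 210.4186
  x=5: (0.057/0.172) × 395 = 130.9012
  x=6: (0.027/0.172) × 273 = 42.8547
Sum = 73.0000 + 210.4186 + 130.9012 + 42.8547 = 457.1744

457.17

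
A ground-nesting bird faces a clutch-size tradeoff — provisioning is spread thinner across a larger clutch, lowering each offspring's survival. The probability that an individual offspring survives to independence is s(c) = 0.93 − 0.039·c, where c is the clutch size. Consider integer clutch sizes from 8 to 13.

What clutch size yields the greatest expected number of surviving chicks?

Expected surviving chicks = c × s(c):
  c=8: 8 × 0.618 = 4.944
  c=9: 9 × 0.579 = 5.211
  c=10: 10 × 0.540 = 5.400
  c=11: 11 × 0.501 = 5.511
  c=12: 12 × 0.462 = 5.544
  c=13: 13 × 0.423 = 5.499
Maximum at c = 12 (5.544 surviving chicks).

12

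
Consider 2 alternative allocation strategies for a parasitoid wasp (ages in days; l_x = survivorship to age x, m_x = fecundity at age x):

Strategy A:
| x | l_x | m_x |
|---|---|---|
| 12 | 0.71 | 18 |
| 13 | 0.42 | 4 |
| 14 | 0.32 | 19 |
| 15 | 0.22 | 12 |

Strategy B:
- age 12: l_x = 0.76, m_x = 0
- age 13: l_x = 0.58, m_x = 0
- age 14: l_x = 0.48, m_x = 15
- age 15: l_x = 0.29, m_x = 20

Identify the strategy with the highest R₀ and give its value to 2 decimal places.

Strategy A: R₀ = 0.71×18 + 0.42×4 + 0.32×19 + 0.22×12 = 23.1800
Strategy B: R₀ = 0.76×0 + 0.58×0 + 0.48×15 + 0.29×20 = 13.0000
Highest R₀: strategy A with 23.1800.

23.18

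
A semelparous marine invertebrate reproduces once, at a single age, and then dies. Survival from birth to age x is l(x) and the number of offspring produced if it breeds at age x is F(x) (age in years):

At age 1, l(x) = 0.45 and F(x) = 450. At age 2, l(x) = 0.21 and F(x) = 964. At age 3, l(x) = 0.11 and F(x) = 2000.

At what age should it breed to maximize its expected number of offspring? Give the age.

3

Expected offspring if breeding at age x = l(x) × F(x):
  age 1: 0.45 × 450 = 202.500
  age 2: 0.21 × 964 = 202.440
  age 3: 0.11 × 2000 = 220.000
Maximum at age 3 (220.000).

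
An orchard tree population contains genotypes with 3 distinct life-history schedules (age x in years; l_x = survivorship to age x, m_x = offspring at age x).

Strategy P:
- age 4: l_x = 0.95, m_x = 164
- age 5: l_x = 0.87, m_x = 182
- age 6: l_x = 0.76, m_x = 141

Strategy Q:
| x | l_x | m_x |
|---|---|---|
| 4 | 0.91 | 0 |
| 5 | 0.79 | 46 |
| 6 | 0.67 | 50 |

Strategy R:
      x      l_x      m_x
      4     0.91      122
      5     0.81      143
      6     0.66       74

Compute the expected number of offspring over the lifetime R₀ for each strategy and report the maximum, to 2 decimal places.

421.30

Strategy P: R₀ = 0.95×164 + 0.87×182 + 0.76×141 = 421.3000
Strategy Q: R₀ = 0.91×0 + 0.79×46 + 0.67×50 = 69.8400
Strategy R: R₀ = 0.91×122 + 0.81×143 + 0.66×74 = 275.6900
Highest R₀: strategy P with 421.3000.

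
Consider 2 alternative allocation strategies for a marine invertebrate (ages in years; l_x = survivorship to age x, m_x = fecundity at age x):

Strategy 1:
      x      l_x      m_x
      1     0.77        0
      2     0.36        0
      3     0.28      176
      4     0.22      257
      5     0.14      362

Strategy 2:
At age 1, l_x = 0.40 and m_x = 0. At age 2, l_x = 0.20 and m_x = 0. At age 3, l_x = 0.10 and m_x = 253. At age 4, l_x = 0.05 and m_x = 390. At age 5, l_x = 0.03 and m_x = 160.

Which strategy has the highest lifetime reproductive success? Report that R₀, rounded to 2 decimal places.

156.50

Strategy 1: R₀ = 0.77×0 + 0.36×0 + 0.28×176 + 0.22×257 + 0.14×362 = 156.5000
Strategy 2: R₀ = 0.40×0 + 0.20×0 + 0.10×253 + 0.05×390 + 0.03×160 = 49.6000
Highest R₀: strategy 1 with 156.5000.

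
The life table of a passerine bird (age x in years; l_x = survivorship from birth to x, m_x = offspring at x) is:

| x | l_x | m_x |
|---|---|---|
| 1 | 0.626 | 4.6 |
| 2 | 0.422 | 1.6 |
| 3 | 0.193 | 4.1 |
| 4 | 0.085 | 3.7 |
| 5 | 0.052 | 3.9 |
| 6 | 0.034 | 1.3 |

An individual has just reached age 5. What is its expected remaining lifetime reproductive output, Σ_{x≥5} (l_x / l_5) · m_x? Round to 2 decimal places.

4.75

l_5 = 0.052. Conditional survival from age 5 to x is l_x / l_5.
  x=5: (0.052/0.052) × 3.9 = 3.9000
  x=6: (0.034/0.052) × 1.3 = 0.8500
Sum = 3.9000 + 0.8500 = 4.7500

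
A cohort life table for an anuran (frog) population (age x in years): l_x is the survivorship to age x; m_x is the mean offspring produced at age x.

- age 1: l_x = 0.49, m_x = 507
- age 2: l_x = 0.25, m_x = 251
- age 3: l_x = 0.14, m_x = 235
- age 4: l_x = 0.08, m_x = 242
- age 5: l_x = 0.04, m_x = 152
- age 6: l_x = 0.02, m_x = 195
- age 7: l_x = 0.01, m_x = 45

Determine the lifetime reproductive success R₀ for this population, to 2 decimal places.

373.87

R₀ = Σ l_x m_x:
  age 1: 0.49 × 507 = 248.4300
  age 2: 0.25 × 251 = 62.7500
  age 3: 0.14 × 235 = 32.9000
  age 4: 0.08 × 242 = 19.3600
  age 5: 0.04 × 152 = 6.0800
  age 6: 0.02 × 195 = 3.9000
  age 7: 0.01 × 45 = 0.4500
R₀ = 248.4300 + 62.7500 + 32.9000 + 19.3600 + 6.0800 + 3.9000 + 0.4500 = 373.8700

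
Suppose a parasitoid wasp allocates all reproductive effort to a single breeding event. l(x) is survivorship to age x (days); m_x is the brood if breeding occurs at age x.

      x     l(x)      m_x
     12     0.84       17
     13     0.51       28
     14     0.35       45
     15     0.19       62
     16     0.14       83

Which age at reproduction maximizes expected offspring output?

14

Expected offspring if breeding at age x = l(x) × m_x:
  age 12: 0.84 × 17 = 14.280
  age 13: 0.51 × 28 = 14.280
  age 14: 0.35 × 45 = 15.750
  age 15: 0.19 × 62 = 11.780
  age 16: 0.14 × 83 = 11.620
Maximum at age 14 (15.750).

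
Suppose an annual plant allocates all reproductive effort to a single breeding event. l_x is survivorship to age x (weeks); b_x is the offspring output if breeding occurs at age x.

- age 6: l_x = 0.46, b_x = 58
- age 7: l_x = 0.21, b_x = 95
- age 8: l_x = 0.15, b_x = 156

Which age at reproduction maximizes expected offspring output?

Expected offspring if breeding at age x = l_x × b_x:
  age 6: 0.46 × 58 = 26.680
  age 7: 0.21 × 95 = 19.950
  age 8: 0.15 × 156 = 23.400
Maximum at age 6 (26.680).

6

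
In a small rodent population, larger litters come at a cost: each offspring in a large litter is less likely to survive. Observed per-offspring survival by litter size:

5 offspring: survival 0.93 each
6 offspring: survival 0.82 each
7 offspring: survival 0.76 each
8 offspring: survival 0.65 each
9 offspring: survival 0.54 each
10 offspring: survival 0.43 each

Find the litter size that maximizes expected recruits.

7

Expected recruits = c × s(c):
  c=5: 5 × 0.93 = 4.650
  c=6: 6 × 0.82 = 4.920
  c=7: 7 × 0.76 = 5.320
  c=8: 8 × 0.65 = 5.200
  c=9: 9 × 0.54 = 4.860
  c=10: 10 × 0.43 = 4.300
Maximum at c = 7 (5.320 recruits).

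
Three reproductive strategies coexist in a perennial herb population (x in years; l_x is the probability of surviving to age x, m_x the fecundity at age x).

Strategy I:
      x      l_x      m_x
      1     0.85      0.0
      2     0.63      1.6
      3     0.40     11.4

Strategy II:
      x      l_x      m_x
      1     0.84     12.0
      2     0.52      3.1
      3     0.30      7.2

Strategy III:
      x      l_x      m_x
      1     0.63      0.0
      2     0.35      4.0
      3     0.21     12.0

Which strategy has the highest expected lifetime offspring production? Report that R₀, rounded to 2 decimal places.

13.85

Strategy I: R₀ = 0.85×0.0 + 0.63×1.6 + 0.40×11.4 = 5.5680
Strategy II: R₀ = 0.84×12.0 + 0.52×3.1 + 0.30×7.2 = 13.8520
Strategy III: R₀ = 0.63×0.0 + 0.35×4.0 + 0.21×12.0 = 3.9200
Highest R₀: strategy II with 13.8520.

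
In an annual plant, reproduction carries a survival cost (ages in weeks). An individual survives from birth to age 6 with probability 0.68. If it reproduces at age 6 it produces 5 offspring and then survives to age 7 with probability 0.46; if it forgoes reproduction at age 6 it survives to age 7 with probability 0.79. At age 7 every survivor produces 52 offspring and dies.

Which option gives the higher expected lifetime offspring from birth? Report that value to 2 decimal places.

27.93

breed at age 6: R₀ = 0.68 × (5 + 0.46 × 52) = 0.68 × 28.9200 = 19.6656
delay to age 7: R₀ = 0.68 × (0.79 × 52) = 0.68 × 41.0800 = 27.9344
Higher: delay to age 7 (27.9344).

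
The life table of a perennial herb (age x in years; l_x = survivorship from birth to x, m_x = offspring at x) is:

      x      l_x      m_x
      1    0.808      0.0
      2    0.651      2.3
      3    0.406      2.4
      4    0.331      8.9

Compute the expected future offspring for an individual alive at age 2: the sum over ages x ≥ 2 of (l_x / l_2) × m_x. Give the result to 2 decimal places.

l_2 = 0.651. Conditional survival from age 2 to x is l_x / l_2.
  x=2: (0.651/0.651) × 2.3 = 2.3000
  x=3: (0.406/0.651) × 2.4 = 1.4968
  x=4: (0.331/0.651) × 8.9 = 4.5252
Sum = 2.3000 + 1.4968 + 4.5252 = 8.3220

8.32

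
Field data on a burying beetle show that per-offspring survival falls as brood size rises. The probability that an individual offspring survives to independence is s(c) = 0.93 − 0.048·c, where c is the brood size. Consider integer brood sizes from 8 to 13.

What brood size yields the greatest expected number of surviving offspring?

Expected surviving offspring = c × s(c):
  c=8: 8 × 0.546 = 4.368
  c=9: 9 × 0.498 = 4.482
  c=10: 10 × 0.450 = 4.500
  c=11: 11 × 0.402 = 4.422
  c=12: 12 × 0.354 = 4.248
  c=13: 13 × 0.306 = 3.978
Maximum at c = 10 (4.500 surviving offspring).

10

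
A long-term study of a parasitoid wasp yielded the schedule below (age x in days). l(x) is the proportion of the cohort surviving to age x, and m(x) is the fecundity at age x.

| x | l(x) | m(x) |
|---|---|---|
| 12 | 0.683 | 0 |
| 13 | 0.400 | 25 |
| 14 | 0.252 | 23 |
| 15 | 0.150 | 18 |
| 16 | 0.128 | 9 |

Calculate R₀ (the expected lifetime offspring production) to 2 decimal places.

R₀ = Σ l(x) m(x):
  age 12: 0.683 × 0 = 0.0000
  age 13: 0.400 × 25 = 10.0000
  age 14: 0.252 × 23 = 5.7960
  age 15: 0.150 × 18 = 2.7000
  age 16: 0.128 × 9 = 1.1520
R₀ = 0.0000 + 10.0000 + 5.7960 + 2.7000 + 1.1520 = 19.6480

19.65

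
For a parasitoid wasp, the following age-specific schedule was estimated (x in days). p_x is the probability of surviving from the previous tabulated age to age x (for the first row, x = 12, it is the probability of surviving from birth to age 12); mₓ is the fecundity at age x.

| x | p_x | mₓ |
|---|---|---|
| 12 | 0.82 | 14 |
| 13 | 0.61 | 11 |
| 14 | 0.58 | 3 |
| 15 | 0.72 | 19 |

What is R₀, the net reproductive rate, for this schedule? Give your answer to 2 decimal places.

21.82

Survivorship from birth: l_x = p_12·p_13·…·p_x.
  l_12 = 0.82000
  l_13 = 0.50020
  l_14 = 0.29012
  l_15 = 0.20888
R₀ = Σ l_x mₓ:
  age 12: 0.82000 × 14 = 11.4800
  age 13: 0.50020 × 11 = 5.5022
  age 14: 0.29012 × 3 = 0.8704
  age 15: 0.20888 × 19 = 3.9687
R₀ = 11.4800 + 5.5022 + 0.8704 + 3.9687 = 21.8213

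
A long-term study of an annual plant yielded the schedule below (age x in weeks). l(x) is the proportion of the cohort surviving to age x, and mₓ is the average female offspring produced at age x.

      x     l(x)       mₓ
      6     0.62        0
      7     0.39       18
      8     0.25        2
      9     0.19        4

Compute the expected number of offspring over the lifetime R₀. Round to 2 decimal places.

8.28

R₀ = Σ l(x) mₓ:
  age 6: 0.62 × 0 = 0.0000
  age 7: 0.39 × 18 = 7.0200
  age 8: 0.25 × 2 = 0.5000
  age 9: 0.19 × 4 = 0.7600
R₀ = 0.0000 + 7.0200 + 0.5000 + 0.7600 = 8.2800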